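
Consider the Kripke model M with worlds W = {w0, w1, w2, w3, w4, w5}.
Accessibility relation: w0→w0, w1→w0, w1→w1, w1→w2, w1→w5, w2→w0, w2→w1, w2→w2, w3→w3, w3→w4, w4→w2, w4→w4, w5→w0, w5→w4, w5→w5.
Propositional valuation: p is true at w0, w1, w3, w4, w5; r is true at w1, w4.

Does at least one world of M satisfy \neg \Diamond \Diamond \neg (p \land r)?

No

Let φ = \neg \Diamond \Diamond \neg (p \land r). Evaluate φ at each world:
  w0 (successors {w0}): φ is false.
  w1 (successors {w0, w1, w2, w5}): φ is false.
  w2 (successors {w0, w1, w2}): φ is false.
  w3 (successors {w3, w4}): φ is false.
  w4 (successors {w2, w4}): φ is false.
  w5 (successors {w0, w4, w5}): φ is false.
For instance, at w5:
  At w5: \Diamond \Diamond \neg (p \land r) is true, so \neg \Diamond \Diamond \neg (p \land r) is false.
    At w5: \Diamond \Diamond \neg (p \land r) requires \Diamond \neg (p \land r) at some successor in {w0, w4, w5}.
      \Diamond \neg (p \land r) holds at w0, so \Diamond \Diamond \neg (p \land r) is true at w5.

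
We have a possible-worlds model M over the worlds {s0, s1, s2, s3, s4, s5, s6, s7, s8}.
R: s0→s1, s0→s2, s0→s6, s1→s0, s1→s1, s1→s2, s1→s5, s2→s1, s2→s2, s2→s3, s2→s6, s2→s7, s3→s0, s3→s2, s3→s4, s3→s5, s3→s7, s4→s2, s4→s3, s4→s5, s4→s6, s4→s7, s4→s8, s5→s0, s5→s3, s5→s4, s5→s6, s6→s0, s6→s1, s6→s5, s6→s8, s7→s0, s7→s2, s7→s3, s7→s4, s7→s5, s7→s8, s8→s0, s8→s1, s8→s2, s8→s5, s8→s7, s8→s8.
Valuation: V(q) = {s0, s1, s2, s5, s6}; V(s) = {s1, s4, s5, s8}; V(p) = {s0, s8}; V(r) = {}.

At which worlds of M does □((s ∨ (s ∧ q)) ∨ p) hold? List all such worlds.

Let φ = □((s ∨ (s ∧ q)) ∨ p). Evaluate φ at each world:
  s0 (successors {s1, s2, s6}): φ is false.
  s1 (successors {s0, s1, s2, s5}): φ is false.
  s2 (successors {s1, s2, s3, s6, s7}): φ is false.
  s3 (successors {s0, s2, s4, s5, s7}): φ is false.
  s4 (successors {s2, s3, s5, s6, s7, s8}): φ is false.
  s5 (successors {s0, s3, s4, s6}): φ is false.
  s6 (successors {s0, s1, s5, s8}): φ is true.
  s7 (successors {s0, s2, s3, s4, s5, s8}): φ is false.
  s8 (successors {s0, s1, s2, s5, s7, s8}): φ is false.
For instance, at s7:
  At s7: □((s ∨ (s ∧ q)) ∨ p) requires (s ∨ (s ∧ q)) ∨ p at every successor {s0, s2, s3, s4, s5, s8}.
    (s ∨ (s ∧ q)) ∨ p fails at s2, so □((s ∨ (s ∧ q)) ∨ p) is false at s7.
Satisfying worlds: {s6}

s6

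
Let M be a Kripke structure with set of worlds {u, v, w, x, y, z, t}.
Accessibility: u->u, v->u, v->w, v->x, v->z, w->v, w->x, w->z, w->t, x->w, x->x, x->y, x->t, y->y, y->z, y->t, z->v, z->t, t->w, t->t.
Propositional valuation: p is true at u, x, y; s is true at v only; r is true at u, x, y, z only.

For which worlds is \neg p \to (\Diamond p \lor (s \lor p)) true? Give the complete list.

u, v, w, x, y

Let φ = \neg p \to (\Diamond p \lor (s \lor p)). Evaluate φ at each world:
  u (successors {u}): φ is true.
  v (successors {u, w, x, z}): φ is true.
  w (successors {v, x, z, t}): φ is true.
  x (successors {w, x, y, t}): φ is true.
  y (successors {y, z, t}): φ is true.
  z (successors {v, t}): φ is false.
  t (successors {w, t}): φ is false.
For instance, at t:
  At t: \neg p is true, \Diamond p \lor (s \lor p) is false, so \neg p \to (\Diamond p \lor (s \lor p)) is false.
    At t: \Diamond p is false, s \lor p is false, so \Diamond p \lor (s \lor p) is false.
      At t: \Diamond p requires p at some successor in {w, t}.
        At w: p is false.
        At t: p is false.
      So \Diamond p is false at t.
Satisfying worlds: {u, v, w, x, y}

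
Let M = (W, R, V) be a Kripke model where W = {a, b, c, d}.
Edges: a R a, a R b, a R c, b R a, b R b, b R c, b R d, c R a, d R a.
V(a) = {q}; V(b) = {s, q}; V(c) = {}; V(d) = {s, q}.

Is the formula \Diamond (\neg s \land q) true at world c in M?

Yes

At c: \Diamond (\neg s \land q) requires \neg s \land q at some successor in {a}.
  \neg s \land q holds at a, so \Diamond (\neg s \land q) is true at c.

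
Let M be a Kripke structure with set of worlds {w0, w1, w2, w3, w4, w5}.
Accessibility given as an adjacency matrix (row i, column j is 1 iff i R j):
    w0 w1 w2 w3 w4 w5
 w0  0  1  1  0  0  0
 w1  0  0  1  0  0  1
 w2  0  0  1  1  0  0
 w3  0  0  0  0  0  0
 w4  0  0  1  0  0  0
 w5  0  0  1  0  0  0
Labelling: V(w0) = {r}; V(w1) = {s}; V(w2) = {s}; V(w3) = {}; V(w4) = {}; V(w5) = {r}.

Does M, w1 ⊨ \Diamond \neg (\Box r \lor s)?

At w1: \Diamond \neg (\Box r \lor s) requires \neg (\Box r \lor s) at some successor in {w2, w5}.
  \neg (\Box r \lor s) holds at w5, so \Diamond \neg (\Box r \lor s) is true at w1.
    At w5: \Box r \lor s is false, so \neg (\Box r \lor s) is true.
      At w5: \Box r is false, s is false, so \Box r \lor s is false.

Yes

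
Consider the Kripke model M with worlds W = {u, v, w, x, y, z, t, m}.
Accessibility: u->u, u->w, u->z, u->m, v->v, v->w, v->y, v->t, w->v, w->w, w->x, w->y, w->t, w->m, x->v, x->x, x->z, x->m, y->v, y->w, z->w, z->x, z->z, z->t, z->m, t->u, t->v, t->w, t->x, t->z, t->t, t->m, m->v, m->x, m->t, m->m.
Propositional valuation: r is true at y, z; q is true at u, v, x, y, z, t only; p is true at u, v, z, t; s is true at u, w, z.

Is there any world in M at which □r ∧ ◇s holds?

Recall that □ψ holds at a world iff ψ holds at every accessible world, and ◇ψ holds iff ψ holds at some accessible world.
Let φ = □r ∧ ◇s. Evaluate φ at each world:
  u (successors {u, w, z, m}): φ is false.
  v (successors {v, w, y, t}): φ is false.
  w (successors {v, w, x, y, t, m}): φ is false.
  x (successors {v, x, z, m}): φ is false.
  y (successors {v, w}): φ is false.
  z (successors {w, x, z, t, m}): φ is false.
  t (successors {u, v, w, x, z, t, m}): φ is false.
  m (successors {v, x, t, m}): φ is false.
For instance, at y:
  At y: □r is false, ◇s is true, so □r ∧ ◇s is false.
    At y: □r requires r at every successor {v, w}.
      r fails at v, so □r is false at y.
    At y: ◇s requires s at some successor in {v, w}.
      s holds at w, so ◇s is true at y.

No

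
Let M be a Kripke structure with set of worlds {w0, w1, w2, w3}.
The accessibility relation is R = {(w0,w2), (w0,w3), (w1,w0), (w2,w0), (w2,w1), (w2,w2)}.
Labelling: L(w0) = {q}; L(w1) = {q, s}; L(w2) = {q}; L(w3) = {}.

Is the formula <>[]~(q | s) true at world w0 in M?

At w0: <>[]~(q | s) requires []~(q | s) at some successor in {w2, w3}.
  []~(q | s) holds at w3, so <>[]~(q | s) is true at w0.
    At w3: no accessible worlds, so []~(q | s) holds vacuously.

Yes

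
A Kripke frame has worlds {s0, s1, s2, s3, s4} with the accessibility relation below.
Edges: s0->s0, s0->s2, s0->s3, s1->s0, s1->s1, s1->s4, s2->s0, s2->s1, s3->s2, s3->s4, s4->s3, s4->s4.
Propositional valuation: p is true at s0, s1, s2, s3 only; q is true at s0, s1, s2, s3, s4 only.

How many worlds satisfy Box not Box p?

1

Recall that Box ψ holds at a world iff ψ holds at every accessible world, and Dia ψ holds iff ψ holds at some accessible world.
Let φ = Box not Box p. Evaluate φ at each world:
  s0 (successors {s0, s2, s3}): φ is false.
  s1 (successors {s0, s1, s4}): φ is false.
  s2 (successors {s0, s1}): φ is false.
  s3 (successors {s2, s4}): φ is false.
  s4 (successors {s3, s4}): φ is true.
For instance, at s0:
  At s0: Box not Box p requires not Box p at every successor {s0, s2, s3}.
    not Box p fails at s0, so Box not Box p is false at s0.
      At s0: Box p is true, so not Box p is false.
Satisfying worlds: {s4}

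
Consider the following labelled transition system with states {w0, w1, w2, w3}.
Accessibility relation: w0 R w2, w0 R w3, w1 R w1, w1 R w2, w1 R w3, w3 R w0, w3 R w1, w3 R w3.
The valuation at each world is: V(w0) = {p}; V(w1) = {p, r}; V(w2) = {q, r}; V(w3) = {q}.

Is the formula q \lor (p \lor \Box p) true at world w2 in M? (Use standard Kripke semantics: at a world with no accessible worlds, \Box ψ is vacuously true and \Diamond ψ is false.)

At w2: q is true, p \lor \Box p is true, so q \lor (p \lor \Box p) is true.
  At w2: p is false, \Box p is true, so p \lor \Box p is true.
    At w2: no accessible worlds, so \Box p holds vacuously.

Yes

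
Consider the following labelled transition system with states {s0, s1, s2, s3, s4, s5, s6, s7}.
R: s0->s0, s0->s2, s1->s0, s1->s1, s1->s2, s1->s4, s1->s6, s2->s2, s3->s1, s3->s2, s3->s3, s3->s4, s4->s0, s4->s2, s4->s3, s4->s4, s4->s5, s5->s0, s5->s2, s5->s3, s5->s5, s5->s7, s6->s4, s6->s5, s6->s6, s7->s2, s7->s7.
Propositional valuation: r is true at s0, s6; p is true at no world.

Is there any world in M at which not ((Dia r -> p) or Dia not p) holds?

No

Recall that Dia ψ holds at a world iff ψ holds at some accessible world.
Let φ = not ((Dia r -> p) or Dia not p). Evaluate φ at each world:
  s0 (successors {s0, s2}): φ is false.
  s1 (successors {s0, s1, s2, s4, s6}): φ is false.
  s2 (successors {s2}): φ is false.
  s3 (successors {s1, s2, s3, s4}): φ is false.
  s4 (successors {s0, s2, s3, s4, s5}): φ is false.
  s5 (successors {s0, s2, s3, s5, s7}): φ is false.
  s6 (successors {s4, s5, s6}): φ is false.
  s7 (successors {s2, s7}): φ is false.
For instance, at s3:
  At s3: (Dia r -> p) or Dia not p is true, so not ((Dia r -> p) or Dia not p) is false.
    At s3: Dia r -> p is true, Dia not p is true, so (Dia r -> p) or Dia not p is true.
      At s3: Dia r is false, p is false, so Dia r -> p is true.
      At s3: Dia not p requires not p at some successor in {s1, s2, s3, s4}.
        not p holds at s1, so Dia not p is true at s3.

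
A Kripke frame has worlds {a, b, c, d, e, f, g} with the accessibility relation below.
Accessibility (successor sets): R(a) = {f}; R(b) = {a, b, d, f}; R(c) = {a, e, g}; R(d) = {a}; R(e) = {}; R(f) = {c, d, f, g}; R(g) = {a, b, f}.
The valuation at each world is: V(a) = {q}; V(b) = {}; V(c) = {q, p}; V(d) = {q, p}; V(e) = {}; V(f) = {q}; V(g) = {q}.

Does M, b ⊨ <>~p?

At b: <>~p requires ~p at some successor in {a, b, d, f}.
  ~p holds at a, so <>~p is true at b.

Yes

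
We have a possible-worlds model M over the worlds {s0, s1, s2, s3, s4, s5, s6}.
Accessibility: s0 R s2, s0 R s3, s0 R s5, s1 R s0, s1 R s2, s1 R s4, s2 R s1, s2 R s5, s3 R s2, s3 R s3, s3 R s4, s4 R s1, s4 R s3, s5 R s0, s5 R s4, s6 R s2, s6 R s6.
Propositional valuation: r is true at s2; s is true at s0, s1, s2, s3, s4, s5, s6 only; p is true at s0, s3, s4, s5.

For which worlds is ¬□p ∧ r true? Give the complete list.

s2

Let φ = ¬□p ∧ r. Evaluate φ at each world:
  s0 (successors {s2, s3, s5}): φ is false.
  s1 (successors {s0, s2, s4}): φ is false.
  s2 (successors {s1, s5}): φ is true.
  s3 (successors {s2, s3, s4}): φ is false.
  s4 (successors {s1, s3}): φ is false.
  s5 (successors {s0, s4}): φ is false.
  s6 (successors {s2, s6}): φ is false.
For instance, at s3:
  At s3: ¬□p is true, r is false, so ¬□p ∧ r is false.
    At s3: □p is false, so ¬□p is true.
      At s3: □p requires p at every successor {s2, s3, s4}.
        p fails at s2, so □p is false at s3.
Satisfying worlds: {s2}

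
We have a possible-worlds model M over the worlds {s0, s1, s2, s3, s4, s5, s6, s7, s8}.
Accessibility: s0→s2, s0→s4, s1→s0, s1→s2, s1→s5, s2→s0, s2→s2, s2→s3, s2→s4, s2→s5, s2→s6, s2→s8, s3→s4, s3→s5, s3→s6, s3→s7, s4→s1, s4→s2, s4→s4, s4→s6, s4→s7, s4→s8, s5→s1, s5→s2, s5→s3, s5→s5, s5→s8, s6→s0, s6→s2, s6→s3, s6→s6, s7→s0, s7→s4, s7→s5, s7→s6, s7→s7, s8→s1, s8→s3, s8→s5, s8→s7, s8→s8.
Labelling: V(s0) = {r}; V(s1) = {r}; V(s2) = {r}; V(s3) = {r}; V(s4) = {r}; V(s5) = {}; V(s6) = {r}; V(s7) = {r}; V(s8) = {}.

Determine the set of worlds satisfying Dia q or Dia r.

Let φ = Dia q or Dia r. Evaluate φ at each world:
  s0 (successors {s2, s4}): φ is true.
  s1 (successors {s0, s2, s5}): φ is true.
  s2 (successors {s0, s2, s3, s4, s5, s6, s8}): φ is true.
  s3 (successors {s4, s5, s6, s7}): φ is true.
  s4 (successors {s1, s2, s4, s6, s7, s8}): φ is true.
  s5 (successors {s1, s2, s3, s5, s8}): φ is true.
  s6 (successors {s0, s2, s3, s6}): φ is true.
  s7 (successors {s0, s4, s5, s6, s7}): φ is true.
  s8 (successors {s1, s3, s5, s7, s8}): φ is true.
For instance, at s1:
  At s1: Dia q is false, Dia r is true, so Dia q or Dia r is true.
    At s1: Dia q requires q at some successor in {s0, s2, s5}.
      At s0: q is false.
      At s2: q is false.
      At s5: q is false.
    So Dia q is false at s1.
    At s1: Dia r requires r at some successor in {s0, s2, s5}.
      r holds at s0, so Dia r is true at s1.
Satisfying worlds: {s0, s1, s2, s3, s4, s5, s6, s7, s8}

s0, s1, s2, s3, s4, s5, s6, s7, s8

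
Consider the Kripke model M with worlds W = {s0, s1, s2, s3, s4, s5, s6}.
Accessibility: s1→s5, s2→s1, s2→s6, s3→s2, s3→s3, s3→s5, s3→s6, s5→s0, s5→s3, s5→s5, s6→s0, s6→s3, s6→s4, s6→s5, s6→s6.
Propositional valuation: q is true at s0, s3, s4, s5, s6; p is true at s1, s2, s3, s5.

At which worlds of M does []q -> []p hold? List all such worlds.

Let φ = []q -> []p. Evaluate φ at each world:
  s0 (successors ∅): φ is true.
  s1 (successors {s5}): φ is true.
  s2 (successors {s1, s6}): φ is true.
  s3 (successors {s2, s3, s5, s6}): φ is true.
  s4 (successors ∅): φ is true.
  s5 (successors {s0, s3, s5}): φ is false.
  s6 (successors {s0, s3, s4, s5, s6}): φ is false.
For instance, at s6:
  At s6: []q is true, []p is false, so []q -> []p is false.
    At s6: []q requires q at every successor {s0, s3, s4, s5, s6}.
      At s0: q is true.
      At s3: q is true.
      At s4: q is true.
      At s5: q is true.
      At s6: q is true.
    So []q is true at s6.
    At s6: []p requires p at every successor {s0, s3, s4, s5, s6}.
      p fails at s0, so []p is false at s6.
Satisfying worlds: {s0, s1, s2, s3, s4}

s0, s1, s2, s3, s4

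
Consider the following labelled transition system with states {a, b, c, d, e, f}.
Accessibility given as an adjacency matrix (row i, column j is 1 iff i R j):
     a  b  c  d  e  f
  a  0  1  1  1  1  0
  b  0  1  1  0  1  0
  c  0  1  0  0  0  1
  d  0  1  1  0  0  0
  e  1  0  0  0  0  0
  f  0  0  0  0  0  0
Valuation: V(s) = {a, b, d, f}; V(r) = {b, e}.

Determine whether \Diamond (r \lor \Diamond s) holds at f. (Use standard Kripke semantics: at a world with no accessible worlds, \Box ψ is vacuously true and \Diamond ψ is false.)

Recall that \Diamond ψ holds at a world iff ψ holds at some accessible world.
At f: no accessible worlds, so \Diamond (r \lor \Diamond s) is false.

No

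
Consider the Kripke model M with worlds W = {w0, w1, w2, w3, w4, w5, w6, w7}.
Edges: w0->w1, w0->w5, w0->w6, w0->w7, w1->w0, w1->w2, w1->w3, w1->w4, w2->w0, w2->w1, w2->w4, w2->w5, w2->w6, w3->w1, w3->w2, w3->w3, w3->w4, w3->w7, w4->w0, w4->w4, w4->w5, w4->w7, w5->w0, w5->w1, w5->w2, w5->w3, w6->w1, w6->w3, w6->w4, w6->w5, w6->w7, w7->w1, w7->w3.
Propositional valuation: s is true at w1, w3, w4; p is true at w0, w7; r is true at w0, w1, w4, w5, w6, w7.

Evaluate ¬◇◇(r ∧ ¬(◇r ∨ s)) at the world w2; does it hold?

At w2: ◇◇(r ∧ ¬(◇r ∨ s)) is false, so ¬◇◇(r ∧ ¬(◇r ∨ s)) is true.
  At w2: ◇◇(r ∧ ¬(◇r ∨ s)) requires ◇(r ∧ ¬(◇r ∨ s)) at some successor in {w0, w1, w4, w5, w6}.
    At w0: ◇(r ∧ ¬(◇r ∨ s)) is false.
    At w1: ◇(r ∧ ¬(◇r ∨ s)) is false.
    At w4: ◇(r ∧ ¬(◇r ∨ s)) is false.
    At w5: ◇(r ∧ ¬(◇r ∨ s)) is false.
    At w6: ◇(r ∧ ¬(◇r ∨ s)) is false.
  So ◇◇(r ∧ ¬(◇r ∨ s)) is false at w2.

Yes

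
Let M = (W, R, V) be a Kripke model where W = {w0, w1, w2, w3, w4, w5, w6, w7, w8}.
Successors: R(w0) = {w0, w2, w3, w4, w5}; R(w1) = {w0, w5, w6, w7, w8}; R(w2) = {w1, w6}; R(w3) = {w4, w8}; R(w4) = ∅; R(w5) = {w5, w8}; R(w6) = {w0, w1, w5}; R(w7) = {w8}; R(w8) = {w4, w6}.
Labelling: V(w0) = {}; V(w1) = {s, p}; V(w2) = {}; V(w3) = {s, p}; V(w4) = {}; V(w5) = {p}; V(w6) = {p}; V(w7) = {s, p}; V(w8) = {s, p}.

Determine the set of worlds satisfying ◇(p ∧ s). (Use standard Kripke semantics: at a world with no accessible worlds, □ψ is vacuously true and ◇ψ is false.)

w0, w1, w2, w3, w5, w6, w7

Recall that ◇ψ holds at a world iff ψ holds at some accessible world.
Let φ = ◇(p ∧ s). Evaluate φ at each world:
  w0 (successors {w0, w2, w3, w4, w5}): φ is true.
  w1 (successors {w0, w5, w6, w7, w8}): φ is true.
  w2 (successors {w1, w6}): φ is true.
  w3 (successors {w4, w8}): φ is true.
  w4 (successors ∅): φ is false.
  w5 (successors {w5, w8}): φ is true.
  w6 (successors {w0, w1, w5}): φ is true.
  w7 (successors {w8}): φ is true.
  w8 (successors {w4, w6}): φ is false.
For instance, at w1:
  At w1: ◇(p ∧ s) requires p ∧ s at some successor in {w0, w5, w6, w7, w8}.
    p ∧ s holds at w7, so ◇(p ∧ s) is true at w1.
Satisfying worlds: {w0, w1, w2, w3, w5, w6, w7}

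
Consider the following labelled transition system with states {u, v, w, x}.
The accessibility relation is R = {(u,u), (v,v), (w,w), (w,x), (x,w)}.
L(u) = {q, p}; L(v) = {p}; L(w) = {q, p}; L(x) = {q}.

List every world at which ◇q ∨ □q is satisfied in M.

Let φ = ◇q ∨ □q. Evaluate φ at each world:
  u (successors {u}): φ is true.
  v (successors {v}): φ is false.
  w (successors {w, x}): φ is true.
  x (successors {w}): φ is true.
For instance, at w:
  At w: ◇q is true, □q is true, so ◇q ∨ □q is true.
    At w: ◇q requires q at some successor in {w, x}.
      q holds at w, so ◇q is true at w.
    At w: □q requires q at every successor {w, x}.
      At w: q is true.
      At x: q is true.
    So □q is true at w.
Satisfying worlds: {u, w, x}

u, w, x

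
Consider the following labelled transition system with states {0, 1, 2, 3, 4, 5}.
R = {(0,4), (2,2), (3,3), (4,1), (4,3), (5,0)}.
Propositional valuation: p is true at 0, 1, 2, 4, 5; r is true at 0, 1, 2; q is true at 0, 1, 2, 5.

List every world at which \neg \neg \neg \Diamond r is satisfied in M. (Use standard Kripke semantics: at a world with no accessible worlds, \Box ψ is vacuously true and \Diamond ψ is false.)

Let φ = \neg \neg \neg \Diamond r. Evaluate φ at each world:
  0 (successors {4}): φ is true.
  1 (successors ∅): φ is true.
  2 (successors {2}): φ is false.
  3 (successors {3}): φ is true.
  4 (successors {1, 3}): φ is false.
  5 (successors {0}): φ is false.
For instance, at 4:
  At 4: \neg \neg \Diamond r is true, so \neg \neg \neg \Diamond r is false.
    At 4: \neg \Diamond r is false, so \neg \neg \Diamond r is true.
      At 4: \Diamond r is true, so \neg \Diamond r is false.
Satisfying worlds: {0, 1, 3}

0, 1, 3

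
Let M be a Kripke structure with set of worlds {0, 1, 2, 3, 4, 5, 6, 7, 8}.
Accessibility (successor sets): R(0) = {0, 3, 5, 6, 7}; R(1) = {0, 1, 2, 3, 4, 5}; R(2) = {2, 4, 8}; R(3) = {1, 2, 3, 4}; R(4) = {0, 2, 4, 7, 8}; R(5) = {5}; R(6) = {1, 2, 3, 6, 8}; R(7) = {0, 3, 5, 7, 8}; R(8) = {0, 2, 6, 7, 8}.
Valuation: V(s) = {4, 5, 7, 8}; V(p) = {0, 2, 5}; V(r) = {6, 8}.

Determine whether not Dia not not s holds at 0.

Recall that Dia ψ holds at a world iff ψ holds at some accessible world.
At 0: Dia not not s is true, so not Dia not not s is false.
  At 0: Dia not not s requires not not s at some successor in {0, 3, 5, 6, 7}.
    not not s holds at 5, so Dia not not s is true at 0.

No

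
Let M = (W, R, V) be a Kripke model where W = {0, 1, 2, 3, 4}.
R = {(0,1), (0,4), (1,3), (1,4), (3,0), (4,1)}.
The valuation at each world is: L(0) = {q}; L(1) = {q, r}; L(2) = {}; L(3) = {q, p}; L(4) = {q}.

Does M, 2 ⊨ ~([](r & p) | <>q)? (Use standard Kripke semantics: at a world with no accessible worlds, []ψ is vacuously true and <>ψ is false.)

Recall that []ψ holds at a world iff ψ holds at every accessible world, and <>ψ holds iff ψ holds at some accessible world.
At 2: [](r & p) | <>q is true, so ~([](r & p) | <>q) is false.
  At 2: [](r & p) is true, <>q is false, so [](r & p) | <>q is true.
    At 2: no accessible worlds, so [](r & p) holds vacuously.
    At 2: no accessible worlds, so <>q is false.

No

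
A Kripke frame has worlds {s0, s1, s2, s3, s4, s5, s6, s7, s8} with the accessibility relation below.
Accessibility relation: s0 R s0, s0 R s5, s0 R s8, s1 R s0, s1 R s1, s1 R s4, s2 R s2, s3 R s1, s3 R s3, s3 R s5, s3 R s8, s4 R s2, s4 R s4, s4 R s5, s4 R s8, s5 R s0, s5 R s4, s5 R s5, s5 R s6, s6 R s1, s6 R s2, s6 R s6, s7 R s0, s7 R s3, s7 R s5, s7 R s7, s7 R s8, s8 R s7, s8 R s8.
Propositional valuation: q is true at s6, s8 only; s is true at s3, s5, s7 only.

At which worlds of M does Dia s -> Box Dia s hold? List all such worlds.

s0, s1, s2, s6, s7, s8

Let φ = Dia s -> Box Dia s. Evaluate φ at each world:
  s0 (successors {s0, s5, s8}): φ is true.
  s1 (successors {s0, s1, s4}): φ is true.
  s2 (successors {s2}): φ is true.
  s3 (successors {s1, s3, s5, s8}): φ is false.
  s4 (successors {s2, s4, s5, s8}): φ is false.
  s5 (successors {s0, s4, s5, s6}): φ is false.
  s6 (successors {s1, s2, s6}): φ is true.
  s7 (successors {s0, s3, s5, s7, s8}): φ is true.
  s8 (successors {s7, s8}): φ is true.
For instance, at s8:
  At s8: Dia s is true, Box Dia s is true, so Dia s -> Box Dia s is true.
    At s8: Dia s requires s at some successor in {s7, s8}.
      s holds at s7, so Dia s is true at s8.
    At s8: Box Dia s requires Dia s at every successor {s7, s8}.
      At s7: Dia s is true.
      At s8: Dia s is true.
    So Box Dia s is true at s8.
Satisfying worlds: {s0, s1, s2, s6, s7, s8}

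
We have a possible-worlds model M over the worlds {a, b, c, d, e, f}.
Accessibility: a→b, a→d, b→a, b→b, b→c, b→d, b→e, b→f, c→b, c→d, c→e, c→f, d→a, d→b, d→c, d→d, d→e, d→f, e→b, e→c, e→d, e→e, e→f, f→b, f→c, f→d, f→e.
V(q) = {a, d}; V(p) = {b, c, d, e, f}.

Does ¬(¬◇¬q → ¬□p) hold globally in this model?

Let φ = ¬(¬◇¬q → ¬□p). Evaluate φ at each world:
  a (successors {b, d}): φ is false.
  b (successors {a, b, c, d, e, f}): φ is false.
  c (successors {b, d, e, f}): φ is false.
  d (successors {a, b, c, d, e, f}): φ is false.
  e (successors {b, c, d, e, f}): φ is false.
  f (successors {b, c, d, e}): φ is false.
Detail at a (counterexample):
  At a: ¬◇¬q → ¬□p is true, so ¬(¬◇¬q → ¬□p) is false.
    At a: ¬◇¬q is false, ¬□p is false, so ¬◇¬q → ¬□p is true.
      At a: ◇¬q is true, so ¬◇¬q is false.
      At a: □p is true, so ¬□p is false.

No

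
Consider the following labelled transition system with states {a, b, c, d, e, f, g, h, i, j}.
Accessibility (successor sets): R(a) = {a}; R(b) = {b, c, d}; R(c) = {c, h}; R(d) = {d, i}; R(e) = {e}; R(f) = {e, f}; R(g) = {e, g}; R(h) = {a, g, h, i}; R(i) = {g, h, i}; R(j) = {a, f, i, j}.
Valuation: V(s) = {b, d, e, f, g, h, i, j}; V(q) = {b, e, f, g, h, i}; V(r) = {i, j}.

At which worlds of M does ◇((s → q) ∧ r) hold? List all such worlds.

d, h, i, j

Let φ = ◇((s → q) ∧ r). Evaluate φ at each world:
  a (successors {a}): φ is false.
  b (successors {b, c, d}): φ is false.
  c (successors {c, h}): φ is false.
  d (successors {d, i}): φ is true.
  e (successors {e}): φ is false.
  f (successors {e, f}): φ is false.
  g (successors {e, g}): φ is false.
  h (successors {a, g, h, i}): φ is true.
  i (successors {g, h, i}): φ is true.
  j (successors {a, f, i, j}): φ is true.
For instance, at i:
  At i: ◇((s → q) ∧ r) requires (s → q) ∧ r at some successor in {g, h, i}.
    (s → q) ∧ r holds at i, so ◇((s → q) ∧ r) is true at i.
Satisfying worlds: {d, h, i, j}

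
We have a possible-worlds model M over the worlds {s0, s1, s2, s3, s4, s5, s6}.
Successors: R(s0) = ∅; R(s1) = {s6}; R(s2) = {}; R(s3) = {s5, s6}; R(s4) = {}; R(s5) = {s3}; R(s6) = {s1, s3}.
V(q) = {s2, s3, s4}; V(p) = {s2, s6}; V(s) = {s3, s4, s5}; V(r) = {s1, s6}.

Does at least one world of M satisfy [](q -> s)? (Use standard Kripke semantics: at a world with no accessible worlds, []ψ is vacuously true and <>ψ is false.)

Yes

Let φ = [](q -> s). Evaluate φ at each world:
  s0 (successors ∅): φ is true.
  s1 (successors {s6}): φ is true.
  s2 (successors ∅): φ is true.
  s3 (successors {s5, s6}): φ is true.
  s4 (successors ∅): φ is true.
  s5 (successors {s3}): φ is true.
  s6 (successors {s1, s3}): φ is true.
Detail at s0 (witness):
  At s0: no accessible worlds, so [](q -> s) holds vacuously.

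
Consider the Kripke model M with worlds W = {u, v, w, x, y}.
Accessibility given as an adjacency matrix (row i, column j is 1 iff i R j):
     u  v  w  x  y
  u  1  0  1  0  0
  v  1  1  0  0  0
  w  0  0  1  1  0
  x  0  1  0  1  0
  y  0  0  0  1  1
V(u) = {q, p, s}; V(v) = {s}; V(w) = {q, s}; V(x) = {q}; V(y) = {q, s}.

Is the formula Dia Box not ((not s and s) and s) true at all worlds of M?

Let φ = Dia Box not ((not s and s) and s). Evaluate φ at each world:
  u (successors {u, w}): φ is true.
  v (successors {u, v}): φ is true.
  w (successors {w, x}): φ is true.
  x (successors {v, x}): φ is true.
  y (successors {x, y}): φ is true.
For instance, at w:
  At w: Dia Box not ((not s and s) and s) requires Box not ((not s and s) and s) at some successor in {w, x}.
    Box not ((not s and s) and s) holds at w, so Dia Box not ((not s and s) and s) is true at w.
      At w: Box not ((not s and s) and s) requires not ((not s and s) and s) at every successor {w, x}.
        At w: not ((not s and s) and s) is true.
        At x: not ((not s and s) and s) is true.
      So Box not ((not s and s) and s) is true at w.

Yes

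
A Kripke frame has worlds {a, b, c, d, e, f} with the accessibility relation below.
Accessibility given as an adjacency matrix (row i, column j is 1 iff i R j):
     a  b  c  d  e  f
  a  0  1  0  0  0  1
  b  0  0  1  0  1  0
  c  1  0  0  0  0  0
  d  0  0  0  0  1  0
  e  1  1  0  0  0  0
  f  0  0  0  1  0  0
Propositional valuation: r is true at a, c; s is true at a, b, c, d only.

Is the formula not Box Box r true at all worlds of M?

Yes

Let φ = not Box Box r. Evaluate φ at each world:
  a (successors {b, f}): φ is true.
  b (successors {c, e}): φ is true.
  c (successors {a}): φ is true.
  d (successors {e}): φ is true.
  e (successors {a, b}): φ is true.
  f (successors {d}): φ is true.
For instance, at f:
  At f: Box Box r is false, so not Box Box r is true.
    At f: Box Box r requires Box r at every successor {d}.
      Box r fails at d, so Box Box r is false at f.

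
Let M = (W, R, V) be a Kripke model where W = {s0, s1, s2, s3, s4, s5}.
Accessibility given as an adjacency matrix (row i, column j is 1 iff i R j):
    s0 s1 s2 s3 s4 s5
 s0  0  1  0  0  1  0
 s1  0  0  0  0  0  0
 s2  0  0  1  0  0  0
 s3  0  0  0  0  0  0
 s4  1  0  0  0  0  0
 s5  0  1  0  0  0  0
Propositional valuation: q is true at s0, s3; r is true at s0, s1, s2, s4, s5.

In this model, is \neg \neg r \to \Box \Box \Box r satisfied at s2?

At s2: \neg \neg r is true, \Box \Box \Box r is true, so \neg \neg r \to \Box \Box \Box r is true.
  At s2: \Box \Box \Box r requires \Box \Box r at every successor {s2}.
      At s2: \Box \Box r requires \Box r at every successor {s2}.
        At s2: \Box r is true.
      So \Box \Box r is true at s2.
  So \Box \Box \Box r is true at s2.

Yes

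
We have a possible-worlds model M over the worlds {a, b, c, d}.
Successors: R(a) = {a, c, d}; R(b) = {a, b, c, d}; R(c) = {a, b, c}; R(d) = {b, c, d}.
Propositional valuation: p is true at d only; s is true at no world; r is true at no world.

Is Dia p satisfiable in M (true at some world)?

Let φ = Dia p. Evaluate φ at each world:
  a (successors {a, c, d}): φ is true.
  b (successors {a, b, c, d}): φ is true.
  c (successors {a, b, c}): φ is false.
  d (successors {b, c, d}): φ is true.
Detail at a (witness):
  At a: Dia p requires p at some successor in {a, c, d}.
    p holds at d, so Dia p is true at a.

Yes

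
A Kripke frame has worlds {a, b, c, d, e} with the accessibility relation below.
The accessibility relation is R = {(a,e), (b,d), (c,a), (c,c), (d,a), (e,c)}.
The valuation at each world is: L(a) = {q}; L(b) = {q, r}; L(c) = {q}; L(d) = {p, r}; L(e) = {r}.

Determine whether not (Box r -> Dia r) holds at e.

At e: Box r -> Dia r is true, so not (Box r -> Dia r) is false.
  At e: Box r is false, Dia r is false, so Box r -> Dia r is true.
    At e: Box r requires r at every successor {c}.
      r fails at c, so Box r is false at e.
    At e: Dia r requires r at some successor in {c}.
      At c: r is false.
    So Dia r is false at e.

No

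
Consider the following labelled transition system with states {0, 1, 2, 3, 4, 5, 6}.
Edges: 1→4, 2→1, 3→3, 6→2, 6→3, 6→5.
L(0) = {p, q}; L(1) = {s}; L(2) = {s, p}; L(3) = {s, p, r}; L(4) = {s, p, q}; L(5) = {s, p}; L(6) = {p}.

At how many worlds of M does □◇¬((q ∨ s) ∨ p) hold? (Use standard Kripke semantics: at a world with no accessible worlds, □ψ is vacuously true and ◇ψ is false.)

Let φ = □◇¬((q ∨ s) ∨ p). Evaluate φ at each world:
  0 (successors ∅): φ is true.
  1 (successors {4}): φ is false.
  2 (successors {1}): φ is false.
  3 (successors {3}): φ is false.
  4 (successors ∅): φ is true.
  5 (successors ∅): φ is true.
  6 (successors {2, 3, 5}): φ is false.
For instance, at 6:
  At 6: □◇¬((q ∨ s) ∨ p) requires ◇¬((q ∨ s) ∨ p) at every successor {2, 3, 5}.
    ◇¬((q ∨ s) ∨ p) fails at 2, so □◇¬((q ∨ s) ∨ p) is false at 6.
      At 2: ◇¬((q ∨ s) ∨ p) requires ¬((q ∨ s) ∨ p) at some successor in {1}.
        At 1: ¬((q ∨ s) ∨ p) is false.
      So ◇¬((q ∨ s) ∨ p) is false at 2.
Satisfying worlds: {0, 4, 5}

3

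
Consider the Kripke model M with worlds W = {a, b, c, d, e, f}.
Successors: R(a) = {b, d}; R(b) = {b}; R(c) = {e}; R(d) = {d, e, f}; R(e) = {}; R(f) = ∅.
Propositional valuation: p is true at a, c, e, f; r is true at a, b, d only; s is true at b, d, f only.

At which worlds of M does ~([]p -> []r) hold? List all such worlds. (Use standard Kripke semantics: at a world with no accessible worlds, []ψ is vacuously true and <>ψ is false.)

Let φ = ~([]p -> []r). Evaluate φ at each world:
  a (successors {b, d}): φ is false.
  b (successors {b}): φ is false.
  c (successors {e}): φ is true.
  d (successors {d, e, f}): φ is false.
  e (successors ∅): φ is false.
  f (successors ∅): φ is false.
For instance, at d:
  At d: []p -> []r is true, so ~([]p -> []r) is false.
    At d: []p is false, []r is false, so []p -> []r is true.
      At d: []p requires p at every successor {d, e, f}.
        p fails at d, so []p is false at d.
      At d: []r requires r at every successor {d, e, f}.
        r fails at e, so []r is false at d.
Satisfying worlds: {c}

c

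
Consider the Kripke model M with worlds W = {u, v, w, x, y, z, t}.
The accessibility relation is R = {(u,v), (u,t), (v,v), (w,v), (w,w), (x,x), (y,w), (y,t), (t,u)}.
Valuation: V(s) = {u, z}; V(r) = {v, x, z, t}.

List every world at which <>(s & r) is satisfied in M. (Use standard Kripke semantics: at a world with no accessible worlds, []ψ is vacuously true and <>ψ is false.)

none

Recall that <>ψ holds at a world iff ψ holds at some accessible world.
Let φ = <>(s & r). Evaluate φ at each world:
  u (successors {v, t}): φ is false.
  v (successors {v}): φ is false.
  w (successors {v, w}): φ is false.
  x (successors {x}): φ is false.
  y (successors {w, t}): φ is false.
  z (successors ∅): φ is false.
  t (successors {u}): φ is false.
For instance, at t:
  At t: <>(s & r) requires s & r at some successor in {u}.
    At u: s & r is false.
  So <>(s & r) is false at t.
Satisfying worlds: none.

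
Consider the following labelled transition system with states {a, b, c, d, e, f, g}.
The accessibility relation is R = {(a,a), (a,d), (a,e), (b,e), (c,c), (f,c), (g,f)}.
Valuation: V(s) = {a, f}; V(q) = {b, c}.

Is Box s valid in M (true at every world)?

Recall that Box ψ holds at a world iff ψ holds at every accessible world, and Dia ψ holds iff ψ holds at some accessible world.
Let φ = Box s. Evaluate φ at each world:
  a (successors {a, d, e}): φ is false.
  b (successors {e}): φ is false.
  c (successors {c}): φ is false.
  d (successors ∅): φ is true.
  e (successors ∅): φ is true.
  f (successors {c}): φ is false.
  g (successors {f}): φ is true.
Detail at a (counterexample):
  At a: Box s requires s at every successor {a, d, e}.
    s fails at d, so Box s is false at a.

No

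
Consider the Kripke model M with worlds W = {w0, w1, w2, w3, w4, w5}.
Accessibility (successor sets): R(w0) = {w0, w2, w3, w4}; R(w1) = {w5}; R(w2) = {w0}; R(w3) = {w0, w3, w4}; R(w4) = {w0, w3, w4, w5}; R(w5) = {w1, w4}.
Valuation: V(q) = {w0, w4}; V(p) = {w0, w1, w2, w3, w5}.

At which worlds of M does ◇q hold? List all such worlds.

w0, w2, w3, w4, w5

Let φ = ◇q. Evaluate φ at each world:
  w0 (successors {w0, w2, w3, w4}): φ is true.
  w1 (successors {w5}): φ is false.
  w2 (successors {w0}): φ is true.
  w3 (successors {w0, w3, w4}): φ is true.
  w4 (successors {w0, w3, w4, w5}): φ is true.
  w5 (successors {w1, w4}): φ is true.
For instance, at w2:
  At w2: ◇q requires q at some successor in {w0}.
    q holds at w0, so ◇q is true at w2.
Satisfying worlds: {w0, w2, w3, w4, w5}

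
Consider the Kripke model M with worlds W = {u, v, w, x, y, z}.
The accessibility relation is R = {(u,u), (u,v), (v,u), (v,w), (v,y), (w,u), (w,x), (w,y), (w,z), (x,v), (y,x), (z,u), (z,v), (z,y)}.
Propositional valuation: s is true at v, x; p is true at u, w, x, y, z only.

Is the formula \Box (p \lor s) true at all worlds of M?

Let φ = \Box (p \lor s). Evaluate φ at each world:
  u (successors {u, v}): φ is true.
  v (successors {u, w, y}): φ is true.
  w (successors {u, x, y, z}): φ is true.
  x (successors {v}): φ is true.
  y (successors {x}): φ is true.
  z (successors {u, v, y}): φ is true.
For instance, at z:
  At z: \Box (p \lor s) requires p \lor s at every successor {u, v, y}.
    At u: p \lor s is true.
    At v: p \lor s is true.
    At y: p \lor s is true.
  So \Box (p \lor s) is true at z.

Yes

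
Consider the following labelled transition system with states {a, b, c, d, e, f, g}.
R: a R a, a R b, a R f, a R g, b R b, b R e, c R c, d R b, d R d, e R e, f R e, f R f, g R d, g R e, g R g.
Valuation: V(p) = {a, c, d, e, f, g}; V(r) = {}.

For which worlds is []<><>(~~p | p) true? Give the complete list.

a, b, c, d, e, f, g

Let φ = []<><>(~~p | p). Evaluate φ at each world:
  a (successors {a, b, f, g}): φ is true.
  b (successors {b, e}): φ is true.
  c (successors {c}): φ is true.
  d (successors {b, d}): φ is true.
  e (successors {e}): φ is true.
  f (successors {e, f}): φ is true.
  g (successors {d, e, g}): φ is true.
For instance, at a:
  At a: []<><>(~~p | p) requires <><>(~~p | p) at every successor {a, b, f, g}.
    At a: <><>(~~p | p) is true.
    At b: <><>(~~p | p) is true.
    At f: <><>(~~p | p) is true.
    At g: <><>(~~p | p) is true.
  So []<><>(~~p | p) is true at a.
Satisfying worlds: {a, b, c, d, e, f, g}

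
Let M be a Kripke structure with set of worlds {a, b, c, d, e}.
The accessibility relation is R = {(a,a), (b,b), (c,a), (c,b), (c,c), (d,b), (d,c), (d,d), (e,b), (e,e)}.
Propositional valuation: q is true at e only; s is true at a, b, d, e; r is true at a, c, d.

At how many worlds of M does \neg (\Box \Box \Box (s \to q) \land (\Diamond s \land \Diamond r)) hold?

5

Let φ = \neg (\Box \Box \Box (s \to q) \land (\Diamond s \land \Diamond r)). Evaluate φ at each world:
  a (successors {a}): φ is true.
  b (successors {b}): φ is true.
  c (successors {a, b, c}): φ is true.
  d (successors {b, c, d}): φ is true.
  e (successors {b, e}): φ is true.
For instance, at c:
  At c: \Box \Box \Box (s \to q) \land (\Diamond s \land \Diamond r) is false, so \neg (\Box \Box \Box (s \to q) \land (\Diamond s \land \Diamond r)) is true.
    At c: \Box \Box \Box (s \to q) is false, \Diamond s \land \Diamond r is true, so \Box \Box \Box (s \to q) \land (\Diamond s \land \Diamond r) is false.
      At c: \Box \Box \Box (s \to q) requires \Box \Box (s \to q) at every successor {a, b, c}.
        \Box \Box (s \to q) fails at a, so \Box \Box \Box (s \to q) is false at c.
      At c: \Diamond s is true, \Diamond r is true, so \Diamond s \land \Diamond r is true.
Satisfying worlds: {a, b, c, d, e}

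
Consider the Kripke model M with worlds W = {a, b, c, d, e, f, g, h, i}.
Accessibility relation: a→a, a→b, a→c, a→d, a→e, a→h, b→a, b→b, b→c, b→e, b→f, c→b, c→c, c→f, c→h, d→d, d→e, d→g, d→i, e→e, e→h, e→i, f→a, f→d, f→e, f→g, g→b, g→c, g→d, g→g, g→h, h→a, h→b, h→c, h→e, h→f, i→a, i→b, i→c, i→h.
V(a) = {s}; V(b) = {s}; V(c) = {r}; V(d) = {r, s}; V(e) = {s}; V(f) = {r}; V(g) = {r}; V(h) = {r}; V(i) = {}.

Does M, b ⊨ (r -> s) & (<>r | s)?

At b: r -> s is true, <>r | s is true, so (r -> s) & (<>r | s) is true.
  At b: <>r is true, s is true, so <>r | s is true.
    At b: <>r requires r at some successor in {a, b, c, e, f}.
      r holds at c, so <>r is true at b.

Yes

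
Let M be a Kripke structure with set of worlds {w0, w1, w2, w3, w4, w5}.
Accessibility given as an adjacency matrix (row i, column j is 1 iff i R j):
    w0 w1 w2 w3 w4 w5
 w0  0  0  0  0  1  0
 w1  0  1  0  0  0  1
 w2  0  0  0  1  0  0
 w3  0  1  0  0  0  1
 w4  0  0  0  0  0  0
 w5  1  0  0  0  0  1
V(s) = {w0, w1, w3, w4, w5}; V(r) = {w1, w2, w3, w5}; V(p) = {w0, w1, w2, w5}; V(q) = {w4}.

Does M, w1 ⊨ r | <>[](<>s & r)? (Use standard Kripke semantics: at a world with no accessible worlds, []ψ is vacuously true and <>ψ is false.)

At w1: r is true, <>[](<>s & r) is true, so r | <>[](<>s & r) is true.
  At w1: <>[](<>s & r) requires [](<>s & r) at some successor in {w1, w5}.
    [](<>s & r) holds at w1, so <>[](<>s & r) is true at w1.
      At w1: [](<>s & r) requires <>s & r at every successor {w1, w5}.
        At w1: <>s & r is true.
        At w5: <>s & r is true.
      So [](<>s & r) is true at w1.

Yes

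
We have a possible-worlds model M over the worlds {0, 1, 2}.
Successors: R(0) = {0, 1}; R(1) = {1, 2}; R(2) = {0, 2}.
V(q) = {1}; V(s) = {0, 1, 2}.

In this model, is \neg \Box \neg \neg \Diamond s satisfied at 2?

Recall that \Box ψ holds at a world iff ψ holds at every accessible world, and \Diamond ψ holds iff ψ holds at some accessible world.
At 2: \Box \neg \neg \Diamond s is true, so \neg \Box \neg \neg \Diamond s is false.
  At 2: \Box \neg \neg \Diamond s requires \neg \neg \Diamond s at every successor {0, 2}.
      At 0: \neg \Diamond s is false, so \neg \neg \Diamond s is true.
      At 2: \neg \Diamond s is false, so \neg \neg \Diamond s is true.
  So \Box \neg \neg \Diamond s is true at 2.

No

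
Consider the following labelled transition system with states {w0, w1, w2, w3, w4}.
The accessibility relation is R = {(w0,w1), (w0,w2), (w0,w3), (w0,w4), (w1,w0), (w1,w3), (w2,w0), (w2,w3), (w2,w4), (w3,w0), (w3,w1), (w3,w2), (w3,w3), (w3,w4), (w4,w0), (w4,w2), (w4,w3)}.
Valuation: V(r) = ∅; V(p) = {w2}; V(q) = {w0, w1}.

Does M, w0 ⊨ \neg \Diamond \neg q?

No

At w0: \Diamond \neg q is true, so \neg \Diamond \neg q is false.
  At w0: \Diamond \neg q requires \neg q at some successor in {w1, w2, w3, w4}.
    \neg q holds at w2, so \Diamond \neg q is true at w0.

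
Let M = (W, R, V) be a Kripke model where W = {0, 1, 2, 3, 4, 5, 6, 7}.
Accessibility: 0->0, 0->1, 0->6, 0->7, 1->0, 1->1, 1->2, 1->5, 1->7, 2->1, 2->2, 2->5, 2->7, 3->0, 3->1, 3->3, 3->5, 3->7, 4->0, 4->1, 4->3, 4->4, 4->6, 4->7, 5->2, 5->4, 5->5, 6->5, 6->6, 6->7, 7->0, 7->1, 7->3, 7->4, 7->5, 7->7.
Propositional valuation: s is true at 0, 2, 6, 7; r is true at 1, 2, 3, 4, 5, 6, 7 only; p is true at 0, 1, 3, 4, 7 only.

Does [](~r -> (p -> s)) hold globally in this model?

Yes

Let φ = [](~r -> (p -> s)). Evaluate φ at each world:
  0 (successors {0, 1, 6, 7}): φ is true.
  1 (successors {0, 1, 2, 5, 7}): φ is true.
  2 (successors {1, 2, 5, 7}): φ is true.
  3 (successors {0, 1, 3, 5, 7}): φ is true.
  4 (successors {0, 1, 3, 4, 6, 7}): φ is true.
  5 (successors {2, 4, 5}): φ is true.
  6 (successors {5, 6, 7}): φ is true.
  7 (successors {0, 1, 3, 4, 5, 7}): φ is true.
For instance, at 2:
  At 2: [](~r -> (p -> s)) requires ~r -> (p -> s) at every successor {1, 2, 5, 7}.
    At 1: ~r -> (p -> s) is true.
    At 2: ~r -> (p -> s) is true.
    At 5: ~r -> (p -> s) is true.
    At 7: ~r -> (p -> s) is true.
  So [](~r -> (p -> s)) is true at 2.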